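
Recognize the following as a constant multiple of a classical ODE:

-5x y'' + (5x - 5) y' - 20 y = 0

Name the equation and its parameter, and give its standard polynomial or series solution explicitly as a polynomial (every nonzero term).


All three coefficients share the factor -5; dividing through by -5 gives  x y'' + (1 - x) y' + 4 y = 0.
This matches the Laguerre equation x y'' + (1 - x) y' + n y = 0 with n = 4; the polynomial solution is L_4(x).
With y = sum_k a_k x^k, matching x^k gives (k+1)k a_{k+1} + (k+1) a_{k+1} - k a_k + n a_k = 0, i.e. (k+1)^2 a_{k+1} = (k - n) a_k = (k - 4) a_k. The right side vanishes at k = 4, so the series terminates at degree 4.
Standard normalization L_n(0) = 1 gives a_0 = 1. Work upward with a_{k+1} = (k - 4) a_k / (k+1)^2:
  a_1 = (0 - 4)(1) / 1^2 = -4/1 = -4
  a_2 = (1 - 4)(-4) / 2^2 = 12/4 = 3
  a_3 = (2 - 4)(3) / 3^2 = -6/9 = -2/3
  a_4 = (3 - 4)(-2/3) / 4^2 = (2/3)/16 = 1/24
Hence L_4(x) = x^4/24 - 2 x^3/3 + 3 x^2 - 4 x + 1.

L_4(x); series = x^4/24 - 2 x^3/3 + 3 x^2 - 4 x + 1


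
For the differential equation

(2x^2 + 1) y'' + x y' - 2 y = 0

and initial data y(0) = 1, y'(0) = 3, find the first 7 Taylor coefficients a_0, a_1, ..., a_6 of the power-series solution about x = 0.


Ansatz: y(x) = sum_{n>=0} a_n x^n, so y'(x) = sum_{n>=1} n a_n x^(n-1) and y''(x) = sum_{n>=2} n(n-1) a_n x^(n-2).
Substitute into P(x) y'' + Q(x) y' + R(x) y = 0 with P(x) = 2x^2 + 1, Q(x) = x, R(x) = -2, and match powers of x.
Initial conditions: a_0 = 1, a_1 = 3.
Setting the coefficient of each power of x to zero and solving order by order (substituting the coefficients already found):
  x^0: 2 a_2 - 2 a_0 = 0  ->  2 a_2 = 2 a_0 = 2  ->  a_2 = 1
  x^1: 6 a_3 - a_1 = 0  ->  6 a_3 = a_1 = 3  ->  a_3 = 1/2
  x^2: 12 a_4 + 4 a_2 = 0  ->  12 a_4 = -4 a_2 = -4  ->  a_4 = -1/3
  x^3: 20 a_5 + 13 a_3 = 0  ->  20 a_5 = -13 a_3 = -13/2  ->  a_5 = -13/40
  x^4: 30 a_6 + 26 a_4 = 0  ->  30 a_6 = -26 a_4 = 26/3  ->  a_6 = 13/45
Truncated series: y(x) = 1 + 3 x + x^2 + (1/2) x^3 - (1/3) x^4 - (13/40) x^5 + (13/45) x^6 + O(x^7).

a_0 = 1; a_1 = 3; a_2 = 1; a_3 = 1/2; a_4 = -1/3; a_5 = -13/40; a_6 = 13/45


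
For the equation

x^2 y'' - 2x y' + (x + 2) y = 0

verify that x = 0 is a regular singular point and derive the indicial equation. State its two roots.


Divide by x^2 to reach normal form y'' + P_1(x) y' + P_2(x) y = 0 with P_1(x) = -2/x and P_2(x) = 1/x + 2/x^2.
x = 0 is a singular point because the y'-coefficient -2/x has a pole at x = 0 and the y-coefficient 1/x + 2/x^2 has a pole at x = 0.
It is a regular singular point because x P_1(x) = p(x) = -2 and x^2 P_2(x) = q(x) = x + 2 are polynomials, hence analytic at x = 0.
p(0) = -2,  q(0) = 2.
Indicial equation: r(r-1) + p(0) r + q(0) = 0, i.e. r^2 + (p(0) - 1) r + q(0) = 0, i.e. r^2 - 3 r + 2 = 0.
Discriminant: (-3)^2 - 4(2) = 1, so r = (3 ± 1)/2.
Solving: r_1 = 2, r_2 = 1.

indicial: r^2 - 3 r + 2 = 0; roots r_1 = 2, r_2 = 1


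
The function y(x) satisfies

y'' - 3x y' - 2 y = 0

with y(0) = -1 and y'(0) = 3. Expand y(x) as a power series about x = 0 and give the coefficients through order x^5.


Ansatz: y(x) = sum_{n>=0} a_n x^n, so y'(x) = sum_{n>=1} n a_n x^(n-1) and y''(x) = sum_{n>=2} n(n-1) a_n x^(n-2).
Substitute into P(x) y'' + Q(x) y' + R(x) y = 0 with P(x) = 1, Q(x) = -3x, R(x) = -2, and match powers of x.
Initial conditions: a_0 = -1, a_1 = 3.
Setting the coefficient of each power of x to zero and solving order by order (substituting the coefficients already found):
  x^0: 2 a_2 - 2 a_0 = 0  ->  2 a_2 = 2 a_0 = -2  ->  a_2 = -1
  x^1: 6 a_3 - 5 a_1 = 0  ->  6 a_3 = 5 a_1 = 15  ->  a_3 = 5/2
  x^2: 12 a_4 - 8 a_2 = 0  ->  12 a_4 = 8 a_2 = -8  ->  a_4 = -2/3
  x^3: 20 a_5 - 11 a_3 = 0  ->  20 a_5 = 11 a_3 = 55/2  ->  a_5 = 11/8
Truncated series: y(x) = -1 + 3 x - x^2 + (5/2) x^3 - (2/3) x^4 + (11/8) x^5 + O(x^6).

a_0 = -1; a_1 = 3; a_2 = -1; a_3 = 5/2; a_4 = -2/3; a_5 = 11/8


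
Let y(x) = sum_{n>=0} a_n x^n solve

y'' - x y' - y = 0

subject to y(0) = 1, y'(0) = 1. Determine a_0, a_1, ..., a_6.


Ansatz: y(x) = sum_{n>=0} a_n x^n, so y'(x) = sum_{n>=1} n a_n x^(n-1) and y''(x) = sum_{n>=2} n(n-1) a_n x^(n-2).
Substitute into P(x) y'' + Q(x) y' + R(x) y = 0 with P(x) = 1, Q(x) = -x, R(x) = -1, and match powers of x.
Initial conditions: a_0 = 1, a_1 = 1.
Setting the coefficient of each power of x to zero and solving order by order (substituting the coefficients already found):
  x^0: 2 a_2 - a_0 = 0  ->  2 a_2 = a_0 = 1  ->  a_2 = 1/2
  x^1: 6 a_3 - 2 a_1 = 0  ->  6 a_3 = 2 a_1 = 2  ->  a_3 = 1/3
  x^2: 12 a_4 - 3 a_2 = 0  ->  12 a_4 = 3 a_2 = 3/2  ->  a_4 = 1/8
  x^3: 20 a_5 - 4 a_3 = 0  ->  20 a_5 = 4 a_3 = 4/3  ->  a_5 = 1/15
  x^4: 30 a_6 - 5 a_4 = 0  ->  30 a_6 = 5 a_4 = 5/8  ->  a_6 = 1/48
Truncated series: y(x) = 1 + x + (1/2) x^2 + (1/3) x^3 + (1/8) x^4 + (1/15) x^5 + (1/48) x^6 + O(x^7).

a_0 = 1; a_1 = 1; a_2 = 1/2; a_3 = 1/3; a_4 = 1/8; a_5 = 1/15; a_6 = 1/48


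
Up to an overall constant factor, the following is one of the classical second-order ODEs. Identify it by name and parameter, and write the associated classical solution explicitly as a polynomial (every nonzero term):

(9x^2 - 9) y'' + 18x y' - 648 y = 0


All three coefficients share the factor -9; dividing through by -9 gives  (1 - x^2) y'' - 2x y' + 72 y = 0.
This matches the Legendre equation (1 - x^2) y'' - 2x y' + n(n+1) y = 0 (note the -2x y' term) with n(n+1) = 72, so n = 8; the polynomial solution is P_8(x).
With y = sum_k a_k x^k, matching x^k gives (k+2)(k+1) a_{k+2} = [k(k+1) - n(n+1)] a_k = (k - 8)(k + 9) a_k. The right side vanishes at k = 8, so the series with the parity of 8 terminates at degree 8.
Standard normalization (P_n(1) = 1): leading coefficient (2n)!/(2^n (n!)^2) = 20922789888000/(256*1625702400) = 6435/128, so a_8 = 6435/128. Work downward with a_k = (k+1)(k+2) a_{k+2} / ((k - 8)(k + 9)):
  a_6 = (7)(8)(6435/128) / ((6 - 8)(6 + 9)) = (45045/16)/(-30) = -3003/32
  a_4 = (5)(6)(-3003/32) / ((4 - 8)(4 + 9)) = (-45045/16)/(-52) = 3465/64
  a_2 = (3)(4)(3465/64) / ((2 - 8)(2 + 9)) = (10395/16)/(-66) = -315/32
  a_0 = (1)(2)(-315/32) / ((0 - 8)(0 + 9)) = (-315/16)/(-72) = 35/128
Hence P_8(x) = 6435 x^8/128 - 3003 x^6/32 + 3465 x^4/64 - 315 x^2/32 + 35/128.

P_8(x); series = 6435 x^8/128 - 3003 x^6/32 + 3465 x^4/64 - 315 x^2/32 + 35/128


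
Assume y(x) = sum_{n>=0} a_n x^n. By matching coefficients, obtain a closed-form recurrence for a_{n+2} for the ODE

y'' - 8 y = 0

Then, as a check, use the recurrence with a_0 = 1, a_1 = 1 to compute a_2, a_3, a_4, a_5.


Substitute y = sum_n a_n x^n into y'' + (const) y = 0.
y''(x) = sum_{n>=0} (n+2)(n+1) a_{n+2} x^n.
The ODE becomes sum_n [(n+2)(n+1) a_{n+2} - 8 a_n] x^n = 0.
Setting each coefficient to zero gives the recurrence:
  (n+2)(n+1) a_{n+2} - 8 a_n = 0,
  a_{n+2} = 8 / ((n+1)(n+2)) a_n.

Check with a_0 = 1, a_1 = 1 (apply the recurrence for n = 0, 1, 2, 3): a_0 = 1, a_1 = 1, a_2 = 4, a_3 = 4/3, a_4 = 8/3, a_5 = 8/15.

a_{n+2} = 8/((n+1)(n+2)) * a_n; check: a_0 = 1, a_1 = 1, a_2 = 4, a_3 = 4/3, a_4 = 8/3, a_5 = 8/15


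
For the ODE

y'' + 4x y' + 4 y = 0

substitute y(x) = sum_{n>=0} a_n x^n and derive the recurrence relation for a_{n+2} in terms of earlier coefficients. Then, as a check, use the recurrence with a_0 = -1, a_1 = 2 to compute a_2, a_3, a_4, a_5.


Substitute y = sum_n a_n x^n.
y''(x) has coefficient (n+2)(n+1) a_{n+2} at x^n;
4 x y'(x) has coefficient 4 n a_n at x^n (shift);
4 y(x) has coefficient 4 a_n at x^n.
Matching x^n: (n+2)(n+1) a_{n+2} + (4n + 4) a_n = 0.
Thus a_{n+2} = (-4n - 4) / ((n+1)(n+2)) * a_n.

Check with a_0 = -1, a_1 = 2 (apply the recurrence for n = 0, 1, 2, 3): a_0 = -1, a_1 = 2, a_2 = 2, a_3 = -8/3, a_4 = -2, a_5 = 32/15.

a_(n+2) = (-4n - 4) / ((n+1)(n+2)) * a_n; check: a_0 = -1, a_1 = 2, a_2 = 2, a_3 = -8/3, a_4 = -2, a_5 = 32/15


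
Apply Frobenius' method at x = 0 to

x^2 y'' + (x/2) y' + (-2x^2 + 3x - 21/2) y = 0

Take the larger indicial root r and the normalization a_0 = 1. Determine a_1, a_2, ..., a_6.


Write in Frobenius form y'' + (p(x)/x) y' + (q(x)/x^2) y = 0:
  p(x) = 1/2,  q(x) = -2x^2 + 3x - 21/2.
Indicial equation: r(r-1) + (1/2) r + (-21/2) = 0 -> roots r_1 = 7/2, r_2 = -3.
Take r = r_1 = 7/2. Let y(x) = x^r sum_{n>=0} a_n x^n with a_0 = 1.
Substitute y = x^r sum a_n x^n and match x^{r+n}. The recurrence is
  D(n) a_n + 3 a_{n-1} - 2 a_{n-2} = 0,  where D(n) = (r+n)(r+n-1) + (1/2)(r+n) + (-21/2).
  a_n = [-3 a_{n-1} + 2 a_{n-2}] / D(n).
Since the indicial polynomial factors as (r - r_1)(r - r_2), D(n) = (r_1 + n - r_1)(r_1 + n - r_2) = n(n + 13/2).
Evaluating step by step (a_0 = 1):
  n = 1: D(1) = 1(1 + 13/2) = 15/2; numerator = -3(1) = -3; a_1 = (-3)/(15/2) = -2/5
  n = 2: D(2) = 2(2 + 13/2) = 17; numerator = -3(-2/5) + 2(1) = 16/5; a_2 = (16/5)/(17) = 16/85
  n = 3: D(3) = 3(3 + 13/2) = 57/2; numerator = -3(16/85) + 2(-2/5) = -116/85; a_3 = (-116/85)/(57/2) = -232/4845
  n = 4: D(4) = 4(4 + 13/2) = 42; numerator = -3(-232/4845) + 2(16/85) = 168/323; a_4 = (168/323)/(42) = 4/323
  n = 5: D(5) = 5(5 + 13/2) = 115/2; numerator = -3(4/323) + 2(-232/4845) = -644/4845; a_5 = (-644/4845)/(115/2) = -56/24225
  n = 6: D(6) = 6(6 + 13/2) = 75; numerator = -3(-56/24225) + 2(4/323) = 256/8075; a_6 = (256/8075)/(75) = 256/605625

r = 7/2; a_0 = 1; a_1 = -2/5; a_2 = 16/85; a_3 = -232/4845; a_4 = 4/323; a_5 = -56/24225; a_6 = 256/605625


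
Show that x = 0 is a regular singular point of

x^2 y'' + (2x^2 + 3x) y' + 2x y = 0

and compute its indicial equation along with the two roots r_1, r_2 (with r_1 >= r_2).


Divide by x^2 to reach normal form y'' + P_1(x) y' + P_2(x) y = 0 with P_1(x) = 2 + 3/x and P_2(x) = 2/x.
x = 0 is a singular point because the y'-coefficient 2 + 3/x has a pole at x = 0 and the y-coefficient 2/x has a pole at x = 0.
It is a regular singular point because x P_1(x) = p(x) = 2x + 3 and x^2 P_2(x) = q(x) = 2x are polynomials, hence analytic at x = 0.
p(0) = 3,  q(0) = 0.
Indicial equation: r(r-1) + p(0) r + q(0) = 0, i.e. r^2 + (p(0) - 1) r + q(0) = 0, i.e. r^2 + 2 r = 0.
Discriminant: (2)^2 - 4(0) = 4, so r = (-2 ± 2)/2.
Solving: r_1 = 0, r_2 = -2.

indicial: r^2 + 2 r = 0; roots r_1 = 0, r_2 = -2


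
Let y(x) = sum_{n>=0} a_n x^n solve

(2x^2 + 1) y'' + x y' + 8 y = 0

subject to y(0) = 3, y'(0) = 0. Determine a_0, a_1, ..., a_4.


Ansatz: y(x) = sum_{n>=0} a_n x^n, so y'(x) = sum_{n>=1} n a_n x^(n-1) and y''(x) = sum_{n>=2} n(n-1) a_n x^(n-2).
Substitute into P(x) y'' + Q(x) y' + R(x) y = 0 with P(x) = 2x^2 + 1, Q(x) = x, R(x) = 8, and match powers of x.
Initial conditions: a_0 = 3, a_1 = 0.
Setting the coefficient of each power of x to zero and solving order by order (substituting the coefficients already found):
  x^0: 2 a_2 + 8 a_0 = 0  ->  2 a_2 = -8 a_0 = -24  ->  a_2 = -12
  x^1: 6 a_3 + 9 a_1 = 0  ->  6 a_3 = -9 a_1 = 0  ->  a_3 = 0
  x^2: 12 a_4 + 14 a_2 = 0  ->  12 a_4 = -14 a_2 = 168  ->  a_4 = 14
Truncated series: y(x) = 3 - 12 x^2 + 14 x^4 + O(x^5).

a_0 = 3; a_1 = 0; a_2 = -12; a_3 = 0; a_4 = 14


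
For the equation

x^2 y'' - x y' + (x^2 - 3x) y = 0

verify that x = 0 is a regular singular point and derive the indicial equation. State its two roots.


Divide by x^2 to reach normal form y'' + P_1(x) y' + P_2(x) y = 0 with P_1(x) = -1/x and P_2(x) = 1 - 3/x.
x = 0 is a singular point because the y'-coefficient -1/x has a pole at x = 0 and the y-coefficient 1 - 3/x has a pole at x = 0.
It is a regular singular point because x P_1(x) = p(x) = -1 and x^2 P_2(x) = q(x) = x^2 - 3x are polynomials, hence analytic at x = 0.
p(0) = -1,  q(0) = 0.
Indicial equation: r(r-1) + p(0) r + q(0) = 0, i.e. r^2 + (p(0) - 1) r + q(0) = 0, i.e. r^2 - 2 r = 0.
Discriminant: (-2)^2 - 4(0) = 4, so r = (2 ± 2)/2.
Solving: r_1 = 2, r_2 = 0.

indicial: r^2 - 2 r = 0; roots r_1 = 2, r_2 = 0


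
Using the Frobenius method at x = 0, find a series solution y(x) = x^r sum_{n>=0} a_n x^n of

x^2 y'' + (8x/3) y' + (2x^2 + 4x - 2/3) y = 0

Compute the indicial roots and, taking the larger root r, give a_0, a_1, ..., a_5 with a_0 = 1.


Write in Frobenius form y'' + (p(x)/x) y' + (q(x)/x^2) y = 0:
  p(x) = 8/3,  q(x) = 2x^2 + 4x - 2/3.
Indicial equation: r(r-1) + (8/3) r + (-2/3) = 0 -> roots r_1 = 1/3, r_2 = -2.
Take r = r_1 = 1/3. Let y(x) = x^r sum_{n>=0} a_n x^n with a_0 = 1.
Substitute y = x^r sum a_n x^n and match x^{r+n}. The recurrence is
  D(n) a_n + 4 a_{n-1} + 2 a_{n-2} = 0,  where D(n) = (r+n)(r+n-1) + (8/3)(r+n) + (-2/3).
  a_n = [-4 a_{n-1} - 2 a_{n-2}] / D(n).
Since the indicial polynomial factors as (r - r_1)(r - r_2), D(n) = (r_1 + n - r_1)(r_1 + n - r_2) = n(n + 7/3).
Evaluating step by step (a_0 = 1):
  n = 1: D(1) = 1(1 + 7/3) = 10/3; numerator = -4(1) = -4; a_1 = (-4)/(10/3) = -6/5
  n = 2: D(2) = 2(2 + 7/3) = 26/3; numerator = -4(-6/5) - 2(1) = 14/5; a_2 = (14/5)/(26/3) = 21/65
  n = 3: D(3) = 3(3 + 7/3) = 16; numerator = -4(21/65) - 2(-6/5) = 72/65; a_3 = (72/65)/(16) = 9/130
  n = 4: D(4) = 4(4 + 7/3) = 76/3; numerator = -4(9/130) - 2(21/65) = -12/13; a_4 = (-12/13)/(76/3) = -9/247
  n = 5: D(5) = 5(5 + 7/3) = 110/3; numerator = -4(-9/247) - 2(9/130) = 9/1235; a_5 = (9/1235)/(110/3) = 27/135850

r = 1/3; a_0 = 1; a_1 = -6/5; a_2 = 21/65; a_3 = 9/130; a_4 = -9/247; a_5 = 27/135850


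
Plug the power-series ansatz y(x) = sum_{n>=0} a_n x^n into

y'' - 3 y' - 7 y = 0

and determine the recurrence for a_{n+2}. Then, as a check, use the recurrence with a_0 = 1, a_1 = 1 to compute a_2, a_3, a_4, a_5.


Substitute y = sum_n a_n x^n.
y''(x) has coefficient (n+2)(n+1) a_{n+2} at x^n;
-3 y'(x) has coefficient -3 (n+1) a_{n+1} at x^n;
-7 y(x) has coefficient -7 a_n at x^n.
Matching x^n: (n+2)(n+1) a_{n+2} - 3 (n+1) a_{n+1} - 7 a_n = 0.
Thus a_{n+2} = [3 (n+1) a_{n+1} + 7 a_n] / ((n+1)(n+2)).

Check with a_0 = 1, a_1 = 1 (apply the recurrence for n = 0, 1, 2, 3): a_0 = 1, a_1 = 1, a_2 = 5, a_3 = 37/6, a_4 = 181/24, a_5 = 401/60.

a_(n+2) = [3 (n+1) a_(n+1) + 7 a_n] / ((n+1)(n+2)); check: a_0 = 1, a_1 = 1, a_2 = 5, a_3 = 37/6, a_4 = 181/24, a_5 = 401/60


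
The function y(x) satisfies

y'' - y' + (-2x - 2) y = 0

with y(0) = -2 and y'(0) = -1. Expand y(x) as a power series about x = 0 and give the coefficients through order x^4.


Ansatz: y(x) = sum_{n>=0} a_n x^n, so y'(x) = sum_{n>=1} n a_n x^(n-1) and y''(x) = sum_{n>=2} n(n-1) a_n x^(n-2).
Substitute into P(x) y'' + Q(x) y' + R(x) y = 0 with P(x) = 1, Q(x) = -1, R(x) = -2x - 2, and match powers of x.
Initial conditions: a_0 = -2, a_1 = -1.
Setting the coefficient of each power of x to zero and solving order by order (substituting the coefficients already found):
  x^0: 2 a_2 - a_1 - 2 a_0 = 0  ->  2 a_2 = a_1 + 2 a_0 = -5  ->  a_2 = -5/2
  x^1: 6 a_3 - 2 a_2 - 2 a_1 - 2 a_0 = 0  ->  6 a_3 = 2 a_2 + 2 a_1 + 2 a_0 = -11  ->  a_3 = -11/6
  x^2: 12 a_4 - 3 a_3 - 2 a_2 - 2 a_1 = 0  ->  12 a_4 = 3 a_3 + 2 a_2 + 2 a_1 = -25/2  ->  a_4 = -25/24
Truncated series: y(x) = -2 - x - (5/2) x^2 - (11/6) x^3 - (25/24) x^4 + O(x^5).

a_0 = -2; a_1 = -1; a_2 = -5/2; a_3 = -11/6; a_4 = -25/24


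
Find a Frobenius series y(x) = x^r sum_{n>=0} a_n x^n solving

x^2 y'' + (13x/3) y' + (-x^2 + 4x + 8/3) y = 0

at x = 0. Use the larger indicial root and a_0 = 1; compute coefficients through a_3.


Write in Frobenius form y'' + (p(x)/x) y' + (q(x)/x^2) y = 0:
  p(x) = 13/3,  q(x) = -x^2 + 4x + 8/3.
Indicial equation: r(r-1) + (13/3) r + (8/3) = 0 -> roots r_1 = -4/3, r_2 = -2.
Take r = r_1 = -4/3. Let y(x) = x^r sum_{n>=0} a_n x^n with a_0 = 1.
Substitute y = x^r sum a_n x^n and match x^{r+n}. The recurrence is
  D(n) a_n + 4 a_{n-1} - 1 a_{n-2} = 0,  where D(n) = (r+n)(r+n-1) + (13/3)(r+n) + (8/3).
  a_n = [-4 a_{n-1} + 1 a_{n-2}] / D(n).
Since the indicial polynomial factors as (r - r_1)(r - r_2), D(n) = (r_1 + n - r_1)(r_1 + n - r_2) = n(n + 2/3).
Evaluating step by step (a_0 = 1):
  n = 1: D(1) = 1(1 + 2/3) = 5/3; numerator = -4(1) = -4; a_1 = (-4)/(5/3) = -12/5
  n = 2: D(2) = 2(2 + 2/3) = 16/3; numerator = -4(-12/5) + 1(1) = 53/5; a_2 = (53/5)/(16/3) = 159/80
  n = 3: D(3) = 3(3 + 2/3) = 11; numerator = -4(159/80) + 1(-12/5) = -207/20; a_3 = (-207/20)/(11) = -207/220

r = -4/3; a_0 = 1; a_1 = -12/5; a_2 = 159/80; a_3 = -207/220


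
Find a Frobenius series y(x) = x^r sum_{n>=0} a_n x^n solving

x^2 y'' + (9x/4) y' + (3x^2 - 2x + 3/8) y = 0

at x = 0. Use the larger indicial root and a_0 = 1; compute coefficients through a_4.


Write in Frobenius form y'' + (p(x)/x) y' + (q(x)/x^2) y = 0:
  p(x) = 9/4,  q(x) = 3x^2 - 2x + 3/8.
Indicial equation: r(r-1) + (9/4) r + (3/8) = 0 -> roots r_1 = -1/2, r_2 = -3/4.
Take r = r_1 = -1/2. Let y(x) = x^r sum_{n>=0} a_n x^n with a_0 = 1.
Substitute y = x^r sum a_n x^n and match x^{r+n}. The recurrence is
  D(n) a_n - 2 a_{n-1} + 3 a_{n-2} = 0,  where D(n) = (r+n)(r+n-1) + (9/4)(r+n) + (3/8).
  a_n = [2 a_{n-1} - 3 a_{n-2}] / D(n).
Since the indicial polynomial factors as (r - r_1)(r - r_2), D(n) = (r_1 + n - r_1)(r_1 + n - r_2) = n(n + 1/4).
Evaluating step by step (a_0 = 1):
  n = 1: D(1) = 1(1 + 1/4) = 5/4; numerator = 2(1) = 2; a_1 = (2)/(5/4) = 8/5
  n = 2: D(2) = 2(2 + 1/4) = 9/2; numerator = 2(8/5) - 3(1) = 1/5; a_2 = (1/5)/(9/2) = 2/45
  n = 3: D(3) = 3(3 + 1/4) = 39/4; numerator = 2(2/45) - 3(8/5) = -212/45; a_3 = (-212/45)/(39/4) = -848/1755
  n = 4: D(4) = 4(4 + 1/4) = 17; numerator = 2(-848/1755) - 3(2/45) = -386/351; a_4 = (-386/351)/(17) = -386/5967

r = -1/2; a_0 = 1; a_1 = 8/5; a_2 = 2/45; a_3 = -848/1755; a_4 = -386/5967


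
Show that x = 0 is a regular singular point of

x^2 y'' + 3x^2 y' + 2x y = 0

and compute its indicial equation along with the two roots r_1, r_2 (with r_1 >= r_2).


Divide by x^2 to reach normal form y'' + P_1(x) y' + P_2(x) y = 0 with P_1(x) = 3 and P_2(x) = 2/x.
x = 0 is a singular point because the y-coefficient 2/x has a pole at x = 0.
It is a regular singular point because x P_1(x) = p(x) = 3x and x^2 P_2(x) = q(x) = 2x are polynomials, hence analytic at x = 0.
p(0) = 0,  q(0) = 0.
Indicial equation: r(r-1) + p(0) r + q(0) = 0, i.e. r^2 + (p(0) - 1) r + q(0) = 0, i.e. r^2 - 1 r = 0.
Discriminant: (-1)^2 - 4(0) = 1, so r = (1 ± 1)/2.
Solving: r_1 = 1, r_2 = 0.

indicial: r^2 - 1 r = 0; roots r_1 = 1, r_2 = 0


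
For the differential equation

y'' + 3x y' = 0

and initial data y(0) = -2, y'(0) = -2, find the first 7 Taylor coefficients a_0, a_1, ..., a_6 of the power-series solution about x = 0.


Ansatz: y(x) = sum_{n>=0} a_n x^n, so y'(x) = sum_{n>=1} n a_n x^(n-1) and y''(x) = sum_{n>=2} n(n-1) a_n x^(n-2).
Substitute into P(x) y'' + Q(x) y' + R(x) y = 0 with P(x) = 1, Q(x) = 3x, R(x) = 0, and match powers of x.
Initial conditions: a_0 = -2, a_1 = -2.
Setting the coefficient of each power of x to zero and solving order by order (substituting the coefficients already found):
  x^0: 2 a_2 = 0  ->  a_2 = 0
  x^1: 6 a_3 + 3 a_1 = 0  ->  6 a_3 = -3 a_1 = 6  ->  a_3 = 1
  x^2: 12 a_4 + 6 a_2 = 0  ->  12 a_4 = -6 a_2 = 0  ->  a_4 = 0
  x^3: 20 a_5 + 9 a_3 = 0  ->  20 a_5 = -9 a_3 = -9  ->  a_5 = -9/20
  x^4: 30 a_6 + 12 a_4 = 0  ->  30 a_6 = -12 a_4 = 0  ->  a_6 = 0
Truncated series: y(x) = -2 - 2 x + x^3 - (9/20) x^5 + O(x^7).

a_0 = -2; a_1 = -2; a_2 = 0; a_3 = 1; a_4 = 0; a_5 = -9/20; a_6 = 0


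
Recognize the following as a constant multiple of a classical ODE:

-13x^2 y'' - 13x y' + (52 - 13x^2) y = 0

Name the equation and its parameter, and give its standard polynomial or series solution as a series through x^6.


All three coefficients share the factor -13; dividing through by -13 gives  x^2 y'' + x y' + (x^2 - 4) y = 0.
This matches the Bessel equation x^2 y'' + x y' + (x^2 - nu^2) y = 0 with nu^2 = 4, so nu = 2; the solution bounded at x = 0 is J_2(x).
Frobenius at x = 0: indicial roots ±nu; for r = nu the recurrence k(k + 2nu) c_k = -c_{k-2} gives the standard series J_nu(x) = sum_{k>=0} (-1)^k / (k! (k+nu)!) (x/2)^(2k+nu). Evaluate the first 3 terms:
  k = 0: (-1)^0 / (0! * 2! * 2^2) x^2 = 1/(1*2*4) x^2 = (1/8) x^2
  k = 1: (-1)^1 / (1! * 3! * 2^4) x^4 = -1/(1*6*16) x^4 = (-1/96) x^4
  k = 2: (-1)^2 / (2! * 4! * 2^6) x^6 = 1/(2*24*64) x^6 = (1/3072) x^6
Hence J_2(x) = x^6/3072 - x^4/96 + x^2/8 + ....

J_2(x); series = x^6/3072 - x^4/96 + x^2/8


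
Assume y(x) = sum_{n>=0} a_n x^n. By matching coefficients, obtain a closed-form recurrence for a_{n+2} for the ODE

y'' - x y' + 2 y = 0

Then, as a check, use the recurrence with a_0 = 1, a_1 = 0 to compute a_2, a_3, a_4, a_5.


Substitute y = sum_n a_n x^n.
y''(x) has coefficient (n+2)(n+1) a_{n+2} at x^n;
-x y'(x) has coefficient -n a_n at x^n (shift);
2 y(x) has coefficient 2 a_n at x^n.
Matching x^n: (n+2)(n+1) a_{n+2} + (-n + 2) a_n = 0.
Thus a_{n+2} = (n - 2) / ((n+1)(n+2)) * a_n.

Check with a_0 = 1, a_1 = 0 (apply the recurrence for n = 0, 1, 2, 3): a_0 = 1, a_1 = 0, a_2 = -1, a_3 = 0, a_4 = 0, a_5 = 0.

a_(n+2) = (n - 2) / ((n+1)(n+2)) * a_n; check: a_0 = 1, a_1 = 0, a_2 = -1, a_3 = 0, a_4 = 0, a_5 = 0


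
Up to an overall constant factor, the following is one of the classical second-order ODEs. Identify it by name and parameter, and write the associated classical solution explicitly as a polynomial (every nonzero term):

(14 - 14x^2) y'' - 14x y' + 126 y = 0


All three coefficients share the factor 14; dividing through by 14 gives  (1 - x^2) y'' - x y' + 9 y = 0.
This matches the Chebyshev equation (1 - x^2) y'' - x y' + n^2 y = 0 (note the -x y' term, not -2x y') with n^2 = 9, so n = 3; the polynomial solution is T_3(x).
With y = sum_k a_k x^k, matching x^k gives (k+2)(k+1) a_{k+2} = (k^2 - n^2) a_k = (k - 3)(k + 3) a_k. The right side vanishes at k = 3, so the series with the parity of 3 terminates at degree 3.
Standard normalization: leading coefficient of T_n is 2^(n-1), so a_3 = 2^2 = 4. Work downward with a_k = (k+1)(k+2) a_{k+2} / ((k - 3)(k + 3)):
  a_1 = (2)(3)(4) / ((1 - 3)(1 + 3)) = 24/(-8) = -3
Hence T_3(x) = 4 x^3 - 3 x.

T_3(x); series = 4 x^3 - 3 x


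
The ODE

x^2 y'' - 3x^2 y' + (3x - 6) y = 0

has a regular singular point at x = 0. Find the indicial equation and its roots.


Divide by x^2 to reach normal form y'' + P_1(x) y' + P_2(x) y = 0 with P_1(x) = -3 and P_2(x) = 3/x - 6/x^2.
x = 0 is a singular point because the y-coefficient 3/x - 6/x^2 has a pole at x = 0.
It is a regular singular point because x P_1(x) = p(x) = -3x and x^2 P_2(x) = q(x) = 3x - 6 are polynomials, hence analytic at x = 0.
p(0) = 0,  q(0) = -6.
Indicial equation: r(r-1) + p(0) r + q(0) = 0, i.e. r^2 + (p(0) - 1) r + q(0) = 0, i.e. r^2 - 1 r - 6 = 0.
Discriminant: (-1)^2 - 4(-6) = 25, so r = (1 ± 5)/2.
Solving: r_1 = 3, r_2 = -2.

indicial: r^2 - 1 r - 6 = 0; roots r_1 = 3, r_2 = -2


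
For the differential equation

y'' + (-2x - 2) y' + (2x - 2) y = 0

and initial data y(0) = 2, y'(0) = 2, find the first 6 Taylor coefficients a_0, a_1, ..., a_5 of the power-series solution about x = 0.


Ansatz: y(x) = sum_{n>=0} a_n x^n, so y'(x) = sum_{n>=1} n a_n x^(n-1) and y''(x) = sum_{n>=2} n(n-1) a_n x^(n-2).
Substitute into P(x) y'' + Q(x) y' + R(x) y = 0 with P(x) = 1, Q(x) = -2x - 2, R(x) = 2x - 2, and match powers of x.
Initial conditions: a_0 = 2, a_1 = 2.
Setting the coefficient of each power of x to zero and solving order by order (substituting the coefficients already found):
  x^0: 2 a_2 - 2 a_1 - 2 a_0 = 0  ->  2 a_2 = 2 a_1 + 2 a_0 = 8  ->  a_2 = 4
  x^1: 6 a_3 - 4 a_2 - 4 a_1 + 2 a_0 = 0  ->  6 a_3 = 4 a_2 + 4 a_1 - 2 a_0 = 20  ->  a_3 = 10/3
  x^2: 12 a_4 - 6 a_3 - 6 a_2 + 2 a_1 = 0  ->  12 a_4 = 6 a_3 + 6 a_2 - 2 a_1 = 40  ->  a_4 = 10/3
  x^3: 20 a_5 - 8 a_4 - 8 a_3 + 2 a_2 = 0  ->  20 a_5 = 8 a_4 + 8 a_3 - 2 a_2 = 136/3  ->  a_5 = 34/15
Truncated series: y(x) = 2 + 2 x + 4 x^2 + (10/3) x^3 + (10/3) x^4 + (34/15) x^5 + O(x^6).

a_0 = 2; a_1 = 2; a_2 = 4; a_3 = 10/3; a_4 = 10/3; a_5 = 34/15


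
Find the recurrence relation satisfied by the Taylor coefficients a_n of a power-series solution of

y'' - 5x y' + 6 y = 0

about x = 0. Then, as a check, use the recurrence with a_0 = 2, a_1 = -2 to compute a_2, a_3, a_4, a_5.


Substitute y = sum_n a_n x^n.
y''(x) has coefficient (n+2)(n+1) a_{n+2} at x^n;
-5 x y'(x) has coefficient -5 n a_n at x^n (shift);
6 y(x) has coefficient 6 a_n at x^n.
Matching x^n: (n+2)(n+1) a_{n+2} + (-5n + 6) a_n = 0.
Thus a_{n+2} = (5n - 6) / ((n+1)(n+2)) * a_n.

Check with a_0 = 2, a_1 = -2 (apply the recurrence for n = 0, 1, 2, 3): a_0 = 2, a_1 = -2, a_2 = -6, a_3 = 1/3, a_4 = -2, a_5 = 3/20.

a_(n+2) = (5n - 6) / ((n+1)(n+2)) * a_n; check: a_0 = 2, a_1 = -2, a_2 = -6, a_3 = 1/3, a_4 = -2, a_5 = 3/20


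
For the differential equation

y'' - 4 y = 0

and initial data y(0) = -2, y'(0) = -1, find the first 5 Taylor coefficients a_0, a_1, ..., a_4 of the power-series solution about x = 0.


Ansatz: y(x) = sum_{n>=0} a_n x^n, so y'(x) = sum_{n>=1} n a_n x^(n-1) and y''(x) = sum_{n>=2} n(n-1) a_n x^(n-2).
Substitute into P(x) y'' + Q(x) y' + R(x) y = 0 with P(x) = 1, Q(x) = 0, R(x) = -4, and match powers of x.
Initial conditions: a_0 = -2, a_1 = -1.
Setting the coefficient of each power of x to zero and solving order by order (substituting the coefficients already found):
  x^0: 2 a_2 - 4 a_0 = 0  ->  2 a_2 = 4 a_0 = -8  ->  a_2 = -4
  x^1: 6 a_3 - 4 a_1 = 0  ->  6 a_3 = 4 a_1 = -4  ->  a_3 = -2/3
  x^2: 12 a_4 - 4 a_2 = 0  ->  12 a_4 = 4 a_2 = -16  ->  a_4 = -4/3
Truncated series: y(x) = -2 - x - 4 x^2 - (2/3) x^3 - (4/3) x^4 + O(x^5).

a_0 = -2; a_1 = -1; a_2 = -4; a_3 = -2/3; a_4 = -4/3


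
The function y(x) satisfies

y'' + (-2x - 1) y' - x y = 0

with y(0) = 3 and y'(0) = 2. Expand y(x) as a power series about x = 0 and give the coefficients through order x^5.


Ansatz: y(x) = sum_{n>=0} a_n x^n, so y'(x) = sum_{n>=1} n a_n x^(n-1) and y''(x) = sum_{n>=2} n(n-1) a_n x^(n-2).
Substitute into P(x) y'' + Q(x) y' + R(x) y = 0 with P(x) = 1, Q(x) = -2x - 1, R(x) = -x, and match powers of x.
Initial conditions: a_0 = 3, a_1 = 2.
Setting the coefficient of each power of x to zero and solving order by order (substituting the coefficients already found):
  x^0: 2 a_2 - a_1 = 0  ->  2 a_2 = a_1 = 2  ->  a_2 = 1
  x^1: 6 a_3 - 2 a_2 - 2 a_1 - a_0 = 0  ->  6 a_3 = 2 a_2 + 2 a_1 + a_0 = 9  ->  a_3 = 3/2
  x^2: 12 a_4 - 3 a_3 - 4 a_2 - a_1 = 0  ->  12 a_4 = 3 a_3 + 4 a_2 + a_1 = 21/2  ->  a_4 = 7/8
  x^3: 20 a_5 - 4 a_4 - 6 a_3 - a_2 = 0  ->  20 a_5 = 4 a_4 + 6 a_3 + a_2 = 27/2  ->  a_5 = 27/40
Truncated series: y(x) = 3 + 2 x + x^2 + (3/2) x^3 + (7/8) x^4 + (27/40) x^5 + O(x^6).

a_0 = 3; a_1 = 2; a_2 = 1; a_3 = 3/2; a_4 = 7/8; a_5 = 27/40


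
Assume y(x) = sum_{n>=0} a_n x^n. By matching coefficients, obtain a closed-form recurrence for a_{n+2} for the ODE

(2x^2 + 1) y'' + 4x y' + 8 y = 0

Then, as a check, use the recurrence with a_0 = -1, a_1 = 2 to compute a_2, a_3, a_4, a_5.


Substitute y = sum_n a_n x^n.
(1 + 2 x^2) y'' contributes (n+2)(n+1) a_{n+2} + 2 n(n-1) a_n at x^n.
4 x y'(x) contributes 4 n a_n at x^n.
8 y(x) contributes 8 a_n at x^n.
Matching x^n: (n+2)(n+1) a_{n+2} + (2 n(n-1) + 4 n + 8) a_n = 0.
Thus a_{n+2} = (-2 n(n-1) - 4 n - 8) / ((n+1)(n+2)) * a_n.

Check with a_0 = -1, a_1 = 2 (apply the recurrence for n = 0, 1, 2, 3): a_0 = -1, a_1 = 2, a_2 = 4, a_3 = -4, a_4 = -20/3, a_5 = 32/5.

a_(n+2) = (-2 n(n-1) - 4 n - 8) / ((n+1)(n+2)) * a_n; check: a_0 = -1, a_1 = 2, a_2 = 4, a_3 = -4, a_4 = -20/3, a_5 = 32/5


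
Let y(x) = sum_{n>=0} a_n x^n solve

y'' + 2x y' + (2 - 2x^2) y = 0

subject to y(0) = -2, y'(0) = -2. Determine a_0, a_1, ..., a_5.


Ansatz: y(x) = sum_{n>=0} a_n x^n, so y'(x) = sum_{n>=1} n a_n x^(n-1) and y''(x) = sum_{n>=2} n(n-1) a_n x^(n-2).
Substitute into P(x) y'' + Q(x) y' + R(x) y = 0 with P(x) = 1, Q(x) = 2x, R(x) = 2 - 2x^2, and match powers of x.
Initial conditions: a_0 = -2, a_1 = -2.
Setting the coefficient of each power of x to zero and solving order by order (substituting the coefficients already found):
  x^0: 2 a_2 + 2 a_0 = 0  ->  2 a_2 = -2 a_0 = 4  ->  a_2 = 2
  x^1: 6 a_3 + 4 a_1 = 0  ->  6 a_3 = -4 a_1 = 8  ->  a_3 = 4/3
  x^2: 12 a_4 + 6 a_2 - 2 a_0 = 0  ->  12 a_4 = -6 a_2 + 2 a_0 = -16  ->  a_4 = -4/3
  x^3: 20 a_5 + 8 a_3 - 2 a_1 = 0  ->  20 a_5 = -8 a_3 + 2 a_1 = -44/3  ->  a_5 = -11/15
Truncated series: y(x) = -2 - 2 x + 2 x^2 + (4/3) x^3 - (4/3) x^4 - (11/15) x^5 + O(x^6).

a_0 = -2; a_1 = -2; a_2 = 2; a_3 = 4/3; a_4 = -4/3; a_5 = -11/15


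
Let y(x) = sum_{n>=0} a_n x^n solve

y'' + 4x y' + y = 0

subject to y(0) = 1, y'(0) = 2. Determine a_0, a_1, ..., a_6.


Ansatz: y(x) = sum_{n>=0} a_n x^n, so y'(x) = sum_{n>=1} n a_n x^(n-1) and y''(x) = sum_{n>=2} n(n-1) a_n x^(n-2).
Substitute into P(x) y'' + Q(x) y' + R(x) y = 0 with P(x) = 1, Q(x) = 4x, R(x) = 1, and match powers of x.
Initial conditions: a_0 = 1, a_1 = 2.
Setting the coefficient of each power of x to zero and solving order by order (substituting the coefficients already found):
  x^0: 2 a_2 + a_0 = 0  ->  2 a_2 = -a_0 = -1  ->  a_2 = -1/2
  x^1: 6 a_3 + 5 a_1 = 0  ->  6 a_3 = -5 a_1 = -10  ->  a_3 = -5/3
  x^2: 12 a_4 + 9 a_2 = 0  ->  12 a_4 = -9 a_2 = 9/2  ->  a_4 = 3/8
  x^3: 20 a_5 + 13 a_3 = 0  ->  20 a_5 = -13 a_3 = 65/3  ->  a_5 = 13/12
  x^4: 30 a_6 + 17 a_4 = 0  ->  30 a_6 = -17 a_4 = -51/8  ->  a_6 = -17/80
Truncated series: y(x) = 1 + 2 x - (1/2) x^2 - (5/3) x^3 + (3/8) x^4 + (13/12) x^5 - (17/80) x^6 + O(x^7).

a_0 = 1; a_1 = 2; a_2 = -1/2; a_3 = -5/3; a_4 = 3/8; a_5 = 13/12; a_6 = -17/80


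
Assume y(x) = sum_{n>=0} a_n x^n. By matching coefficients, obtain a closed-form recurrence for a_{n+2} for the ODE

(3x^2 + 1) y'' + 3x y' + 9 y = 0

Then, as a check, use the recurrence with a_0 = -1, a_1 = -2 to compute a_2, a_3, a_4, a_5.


Substitute y = sum_n a_n x^n.
(1 + 3 x^2) y'' contributes (n+2)(n+1) a_{n+2} + 3 n(n-1) a_n at x^n.
3 x y'(x) contributes 3 n a_n at x^n.
9 y(x) contributes 9 a_n at x^n.
Matching x^n: (n+2)(n+1) a_{n+2} + (3 n(n-1) + 3 n + 9) a_n = 0.
Thus a_{n+2} = (-3 n(n-1) - 3 n - 9) / ((n+1)(n+2)) * a_n.

Check with a_0 = -1, a_1 = -2 (apply the recurrence for n = 0, 1, 2, 3): a_0 = -1, a_1 = -2, a_2 = 9/2, a_3 = 4, a_4 = -63/8, a_5 = -36/5.

a_(n+2) = (-3 n(n-1) - 3 n - 9) / ((n+1)(n+2)) * a_n; check: a_0 = -1, a_1 = -2, a_2 = 9/2, a_3 = 4, a_4 = -63/8, a_5 = -36/5


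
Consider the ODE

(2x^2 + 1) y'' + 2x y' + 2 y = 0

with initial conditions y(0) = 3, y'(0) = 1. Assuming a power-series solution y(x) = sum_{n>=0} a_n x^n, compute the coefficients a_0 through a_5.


Ansatz: y(x) = sum_{n>=0} a_n x^n, so y'(x) = sum_{n>=1} n a_n x^(n-1) and y''(x) = sum_{n>=2} n(n-1) a_n x^(n-2).
Substitute into P(x) y'' + Q(x) y' + R(x) y = 0 with P(x) = 2x^2 + 1, Q(x) = 2x, R(x) = 2, and match powers of x.
Initial conditions: a_0 = 3, a_1 = 1.
Setting the coefficient of each power of x to zero and solving order by order (substituting the coefficients already found):
  x^0: 2 a_2 + 2 a_0 = 0  ->  2 a_2 = -2 a_0 = -6  ->  a_2 = -3
  x^1: 6 a_3 + 4 a_1 = 0  ->  6 a_3 = -4 a_1 = -4  ->  a_3 = -2/3
  x^2: 12 a_4 + 10 a_2 = 0  ->  12 a_4 = -10 a_2 = 30  ->  a_4 = 5/2
  x^3: 20 a_5 + 20 a_3 = 0  ->  20 a_5 = -20 a_3 = 40/3  ->  a_5 = 2/3
Truncated series: y(x) = 3 + x - 3 x^2 - (2/3) x^3 + (5/2) x^4 + (2/3) x^5 + O(x^6).

a_0 = 3; a_1 = 1; a_2 = -3; a_3 = -2/3; a_4 = 5/2; a_5 = 2/3


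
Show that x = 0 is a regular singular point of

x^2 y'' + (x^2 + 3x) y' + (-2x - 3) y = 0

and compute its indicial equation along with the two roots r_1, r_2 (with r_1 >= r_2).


Divide by x^2 to reach normal form y'' + P_1(x) y' + P_2(x) y = 0 with P_1(x) = 1 + 3/x and P_2(x) = -2/x - 3/x^2.
x = 0 is a singular point because the y'-coefficient 1 + 3/x has a pole at x = 0 and the y-coefficient -2/x - 3/x^2 has a pole at x = 0.
It is a regular singular point because x P_1(x) = p(x) = x + 3 and x^2 P_2(x) = q(x) = -2x - 3 are polynomials, hence analytic at x = 0.
p(0) = 3,  q(0) = -3.
Indicial equation: r(r-1) + p(0) r + q(0) = 0, i.e. r^2 + (p(0) - 1) r + q(0) = 0, i.e. r^2 + 2 r - 3 = 0.
Discriminant: (2)^2 - 4(-3) = 16, so r = (-2 ± 4)/2.
Solving: r_1 = 1, r_2 = -3.

indicial: r^2 + 2 r - 3 = 0; roots r_1 = 1, r_2 = -3


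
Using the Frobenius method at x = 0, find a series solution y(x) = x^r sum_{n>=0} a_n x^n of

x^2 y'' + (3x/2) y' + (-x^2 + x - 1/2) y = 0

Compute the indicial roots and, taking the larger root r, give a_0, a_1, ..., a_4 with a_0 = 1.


Write in Frobenius form y'' + (p(x)/x) y' + (q(x)/x^2) y = 0:
  p(x) = 3/2,  q(x) = -x^2 + x - 1/2.
Indicial equation: r(r-1) + (3/2) r + (-1/2) = 0 -> roots r_1 = 1/2, r_2 = -1.
Take r = r_1 = 1/2. Let y(x) = x^r sum_{n>=0} a_n x^n with a_0 = 1.
Substitute y = x^r sum a_n x^n and match x^{r+n}. The recurrence is
  D(n) a_n + 1 a_{n-1} - 1 a_{n-2} = 0,  where D(n) = (r+n)(r+n-1) + (3/2)(r+n) + (-1/2).
  a_n = [-1 a_{n-1} + 1 a_{n-2}] / D(n).
Since the indicial polynomial factors as (r - r_1)(r - r_2), D(n) = (r_1 + n - r_1)(r_1 + n - r_2) = n(n + 3/2).
Evaluating step by step (a_0 = 1):
  n = 1: D(1) = 1(1 + 3/2) = 5/2; numerator = -1(1) = -1; a_1 = (-1)/(5/2) = -2/5
  n = 2: D(2) = 2(2 + 3/2) = 7; numerator = -1(-2/5) + 1(1) = 7/5; a_2 = (7/5)/(7) = 1/5
  n = 3: D(3) = 3(3 + 3/2) = 27/2; numerator = -1(1/5) + 1(-2/5) = -3/5; a_3 = (-3/5)/(27/2) = -2/45
  n = 4: D(4) = 4(4 + 3/2) = 22; numerator = -1(-2/45) + 1(1/5) = 11/45; a_4 = (11/45)/(22) = 1/90

r = 1/2; a_0 = 1; a_1 = -2/5; a_2 = 1/5; a_3 = -2/45; a_4 = 1/90


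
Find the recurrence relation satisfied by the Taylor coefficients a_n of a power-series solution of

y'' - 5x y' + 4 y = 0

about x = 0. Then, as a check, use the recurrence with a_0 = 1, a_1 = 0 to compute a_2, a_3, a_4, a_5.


Substitute y = sum_n a_n x^n.
y''(x) has coefficient (n+2)(n+1) a_{n+2} at x^n;
-5 x y'(x) has coefficient -5 n a_n at x^n (shift);
4 y(x) has coefficient 4 a_n at x^n.
Matching x^n: (n+2)(n+1) a_{n+2} + (-5n + 4) a_n = 0.
Thus a_{n+2} = (5n - 4) / ((n+1)(n+2)) * a_n.

Check with a_0 = 1, a_1 = 0 (apply the recurrence for n = 0, 1, 2, 3): a_0 = 1, a_1 = 0, a_2 = -2, a_3 = 0, a_4 = -1, a_5 = 0.

a_(n+2) = (5n - 4) / ((n+1)(n+2)) * a_n; check: a_0 = 1, a_1 = 0, a_2 = -2, a_3 = 0, a_4 = -1, a_5 = 0


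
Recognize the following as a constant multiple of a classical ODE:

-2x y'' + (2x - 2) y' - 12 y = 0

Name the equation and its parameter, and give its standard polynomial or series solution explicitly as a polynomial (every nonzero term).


All three coefficients share the factor -2; dividing through by -2 gives  x y'' + (1 - x) y' + 6 y = 0.
This matches the Laguerre equation x y'' + (1 - x) y' + n y = 0 with n = 6; the polynomial solution is L_6(x).
With y = sum_k a_k x^k, matching x^k gives (k+1)k a_{k+1} + (k+1) a_{k+1} - k a_k + n a_k = 0, i.e. (k+1)^2 a_{k+1} = (k - n) a_k = (k - 6) a_k. The right side vanishes at k = 6, so the series terminates at degree 6.
Standard normalization L_n(0) = 1 gives a_0 = 1. Work upward with a_{k+1} = (k - 6) a_k / (k+1)^2:
  a_1 = (0 - 6)(1) / 1^2 = -6/1 = -6
  a_2 = (1 - 6)(-6) / 2^2 = 30/4 = 15/2
  a_3 = (2 - 6)(15/2) / 3^2 = -30/9 = -10/3
  a_4 = (3 - 6)(-10/3) / 4^2 = 10/16 = 5/8
  a_5 = (4 - 6)(5/8) / 5^2 = (-5/4)/25 = -1/20
  a_6 = (5 - 6)(-1/20) / 6^2 = (1/20)/36 = 1/720
Hence L_6(x) = x^6/720 - x^5/20 + 5 x^4/8 - 10 x^3/3 + 15 x^2/2 - 6 x + 1.

L_6(x); series = x^6/720 - x^5/20 + 5 x^4/8 - 10 x^3/3 + 15 x^2/2 - 6 x + 1


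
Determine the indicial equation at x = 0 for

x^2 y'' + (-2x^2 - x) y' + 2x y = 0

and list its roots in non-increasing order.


Divide by x^2 to reach normal form y'' + P_1(x) y' + P_2(x) y = 0 with P_1(x) = -2 - 1/x and P_2(x) = 2/x.
x = 0 is a singular point because the y'-coefficient -2 - 1/x has a pole at x = 0 and the y-coefficient 2/x has a pole at x = 0.
It is a regular singular point because x P_1(x) = p(x) = -2x - 1 and x^2 P_2(x) = q(x) = 2x are polynomials, hence analytic at x = 0.
p(0) = -1,  q(0) = 0.
Indicial equation: r(r-1) + p(0) r + q(0) = 0, i.e. r^2 + (p(0) - 1) r + q(0) = 0, i.e. r^2 - 2 r = 0.
Discriminant: (-2)^2 - 4(0) = 4, so r = (2 ± 2)/2.
Solving: r_1 = 2, r_2 = 0.

indicial: r^2 - 2 r = 0; roots r_1 = 2, r_2 = 0


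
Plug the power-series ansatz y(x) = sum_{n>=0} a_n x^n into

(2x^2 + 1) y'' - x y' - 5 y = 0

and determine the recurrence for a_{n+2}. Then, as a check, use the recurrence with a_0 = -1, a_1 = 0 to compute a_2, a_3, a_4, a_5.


Substitute y = sum_n a_n x^n.
(1 + 2 x^2) y'' contributes (n+2)(n+1) a_{n+2} + 2 n(n-1) a_n at x^n.
-x y'(x) contributes -n a_n at x^n.
-5 y(x) contributes -5 a_n at x^n.
Matching x^n: (n+2)(n+1) a_{n+2} + (2 n(n-1) - n - 5) a_n = 0.
Thus a_{n+2} = (-2 n(n-1) + n + 5) / ((n+1)(n+2)) * a_n.

Check with a_0 = -1, a_1 = 0 (apply the recurrence for n = 0, 1, 2, 3): a_0 = -1, a_1 = 0, a_2 = -5/2, a_3 = 0, a_4 = -5/8, a_5 = 0.

a_(n+2) = (-2 n(n-1) + n + 5) / ((n+1)(n+2)) * a_n; check: a_0 = -1, a_1 = 0, a_2 = -5/2, a_3 = 0, a_4 = -5/8, a_5 = 0


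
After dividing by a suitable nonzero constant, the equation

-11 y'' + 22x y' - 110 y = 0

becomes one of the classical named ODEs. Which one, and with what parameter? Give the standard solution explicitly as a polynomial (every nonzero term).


All three coefficients share the factor -11; dividing through by -11 gives  y'' - 2x y' + 10 y = 0.
This matches the Hermite equation y'' - 2x y' + 2n y = 0 with 2n = 10, so n = 5; the polynomial solution is H_5(x).
With y = sum_k a_k x^k, matching x^k gives (k+2)(k+1) a_{k+2} = 2(k - n) a_k = 2(k - 5) a_k. The right side vanishes at k = 5, so the series with the parity of 5 terminates at degree 5.
Standard normalization: leading coefficient of H_n is 2^n, so a_5 = 2^5 = 32. Work downward with a_k = (k+1)(k+2) a_{k+2} / (2(k - n)):
  a_3 = (4)(5)(32) / (2(3 - 5)) = 640/(-4) = -160
  a_1 = (2)(3)(-160) / (2(1 - 5)) = -960/(-8) = 120
Hence H_5(x) = 32 x^5 - 160 x^3 + 120 x.

H_5(x); series = 32 x^5 - 160 x^3 + 120 x


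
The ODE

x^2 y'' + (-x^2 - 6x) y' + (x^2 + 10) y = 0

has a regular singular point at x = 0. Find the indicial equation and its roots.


Divide by x^2 to reach normal form y'' + P_1(x) y' + P_2(x) y = 0 with P_1(x) = -1 - 6/x and P_2(x) = 1 + 10/x^2.
x = 0 is a singular point because the y'-coefficient -1 - 6/x has a pole at x = 0 and the y-coefficient 1 + 10/x^2 has a pole at x = 0.
It is a regular singular point because x P_1(x) = p(x) = -x - 6 and x^2 P_2(x) = q(x) = x^2 + 10 are polynomials, hence analytic at x = 0.
p(0) = -6,  q(0) = 10.
Indicial equation: r(r-1) + p(0) r + q(0) = 0, i.e. r^2 + (p(0) - 1) r + q(0) = 0, i.e. r^2 - 7 r + 10 = 0.
Discriminant: (-7)^2 - 4(10) = 9, so r = (7 ± 3)/2.
Solving: r_1 = 5, r_2 = 2.

indicial: r^2 - 7 r + 10 = 0; roots r_1 = 5, r_2 = 2


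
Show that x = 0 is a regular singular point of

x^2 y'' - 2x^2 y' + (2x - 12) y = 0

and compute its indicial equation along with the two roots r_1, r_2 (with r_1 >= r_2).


Divide by x^2 to reach normal form y'' + P_1(x) y' + P_2(x) y = 0 with P_1(x) = -2 and P_2(x) = 2/x - 12/x^2.
x = 0 is a singular point because the y-coefficient 2/x - 12/x^2 has a pole at x = 0.
It is a regular singular point because x P_1(x) = p(x) = -2x and x^2 P_2(x) = q(x) = 2x - 12 are polynomials, hence analytic at x = 0.
p(0) = 0,  q(0) = -12.
Indicial equation: r(r-1) + p(0) r + q(0) = 0, i.e. r^2 + (p(0) - 1) r + q(0) = 0, i.e. r^2 - 1 r - 12 = 0.
Discriminant: (-1)^2 - 4(-12) = 49, so r = (1 ± 7)/2.
Solving: r_1 = 4, r_2 = -3.

indicial: r^2 - 1 r - 12 = 0; roots r_1 = 4, r_2 = -3


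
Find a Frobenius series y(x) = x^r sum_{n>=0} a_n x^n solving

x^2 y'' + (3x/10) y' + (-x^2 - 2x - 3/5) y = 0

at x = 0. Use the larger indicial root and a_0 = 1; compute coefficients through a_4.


Write in Frobenius form y'' + (p(x)/x) y' + (q(x)/x^2) y = 0:
  p(x) = 3/10,  q(x) = -x^2 - 2x - 3/5.
Indicial equation: r(r-1) + (3/10) r + (-3/5) = 0 -> roots r_1 = 6/5, r_2 = -1/2.
Take r = r_1 = 6/5. Let y(x) = x^r sum_{n>=0} a_n x^n with a_0 = 1.
Substitute y = x^r sum a_n x^n and match x^{r+n}. The recurrence is
  D(n) a_n - 2 a_{n-1} - 1 a_{n-2} = 0,  where D(n) = (r+n)(r+n-1) + (3/10)(r+n) + (-3/5).
  a_n = [2 a_{n-1} + 1 a_{n-2}] / D(n).
Since the indicial polynomial factors as (r - r_1)(r - r_2), D(n) = (r_1 + n - r_1)(r_1 + n - r_2) = n(n + 17/10).
Evaluating step by step (a_0 = 1):
  n = 1: D(1) = 1(1 + 17/10) = 27/10; numerator = 2(1) = 2; a_1 = (2)/(27/10) = 20/27
  n = 2: D(2) = 2(2 + 17/10) = 37/5; numerator = 2(20/27) + 1(1) = 67/27; a_2 = (67/27)/(37/5) = 335/999
  n = 3: D(3) = 3(3 + 17/10) = 141/10; numerator = 2(335/999) + 1(20/27) = 470/333; a_3 = (470/333)/(141/10) = 100/999
  n = 4: D(4) = 4(4 + 17/10) = 114/5; numerator = 2(100/999) + 1(335/999) = 535/999; a_4 = (535/999)/(114/5) = 2675/113886

r = 6/5; a_0 = 1; a_1 = 20/27; a_2 = 335/999; a_3 = 100/999; a_4 = 2675/113886
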